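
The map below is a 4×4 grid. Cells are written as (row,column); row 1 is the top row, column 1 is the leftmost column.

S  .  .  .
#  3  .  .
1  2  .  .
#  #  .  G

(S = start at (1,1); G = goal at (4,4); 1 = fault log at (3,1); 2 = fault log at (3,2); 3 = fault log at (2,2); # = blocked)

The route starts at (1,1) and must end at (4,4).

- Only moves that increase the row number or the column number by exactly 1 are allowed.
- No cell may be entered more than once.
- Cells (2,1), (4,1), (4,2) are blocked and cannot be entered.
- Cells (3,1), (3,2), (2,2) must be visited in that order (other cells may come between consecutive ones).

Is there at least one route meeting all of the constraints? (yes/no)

no

(2,2) lies above (3,2), so going from (3,2) to (2,2) would need an upward move — but moves only go right/down, so (3,2) cannot be visited before (2,2).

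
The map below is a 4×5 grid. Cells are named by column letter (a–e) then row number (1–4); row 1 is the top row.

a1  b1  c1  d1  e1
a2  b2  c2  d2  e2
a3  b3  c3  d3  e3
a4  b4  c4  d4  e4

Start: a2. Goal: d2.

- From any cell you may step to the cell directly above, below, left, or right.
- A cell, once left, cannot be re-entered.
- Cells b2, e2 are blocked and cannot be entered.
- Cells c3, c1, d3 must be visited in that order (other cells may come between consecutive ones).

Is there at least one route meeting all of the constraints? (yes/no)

Ignoring the required order, 11 revisit-free routes from a2 to d2 pass through all of c3, c1, and d3; the waypoint orders that occur are c1 → c3 → d3 (7); d3 → c3 → c1 (4) — never c3 → c1 → d3.

no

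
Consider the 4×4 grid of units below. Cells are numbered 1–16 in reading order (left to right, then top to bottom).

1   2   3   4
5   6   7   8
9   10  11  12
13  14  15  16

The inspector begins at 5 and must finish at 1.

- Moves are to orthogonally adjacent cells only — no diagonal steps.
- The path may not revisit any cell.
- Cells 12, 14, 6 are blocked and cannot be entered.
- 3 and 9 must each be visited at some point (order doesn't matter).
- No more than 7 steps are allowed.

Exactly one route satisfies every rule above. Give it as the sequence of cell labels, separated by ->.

5 -> 9 -> 10 -> 11 -> 7 -> 3 -> 2 -> 1

The 7-move cap with required stops at 3, 9 leaves no slack for detours.
Route from 5: down to 9, 2× right (reaching 11), 2× up (reaching 3), 2× left (reaching 1) — 7 moves in all.
Check: all required cells visited; 7 ≤ 7 moves.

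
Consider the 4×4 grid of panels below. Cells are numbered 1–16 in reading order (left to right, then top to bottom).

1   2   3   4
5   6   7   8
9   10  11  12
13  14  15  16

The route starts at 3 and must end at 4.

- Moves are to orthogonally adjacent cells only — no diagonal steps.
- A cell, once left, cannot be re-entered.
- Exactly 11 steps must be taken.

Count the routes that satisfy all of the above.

40

Need simple routes of exactly 11 moves from 3 to 4 (Manhattan distance 1, so 5 moves are spent on a detour and 5 undoing it).
Branch systematically from the start, pruning whenever the remaining move budget drops below the Manhattan distance to 4 or differs from it in parity. Grouping the completions by first move — via 7: 10; via 2: 30 (no valid completion starts via 4) — and summing: 10 + 30 = 40.
That gives 40 routes.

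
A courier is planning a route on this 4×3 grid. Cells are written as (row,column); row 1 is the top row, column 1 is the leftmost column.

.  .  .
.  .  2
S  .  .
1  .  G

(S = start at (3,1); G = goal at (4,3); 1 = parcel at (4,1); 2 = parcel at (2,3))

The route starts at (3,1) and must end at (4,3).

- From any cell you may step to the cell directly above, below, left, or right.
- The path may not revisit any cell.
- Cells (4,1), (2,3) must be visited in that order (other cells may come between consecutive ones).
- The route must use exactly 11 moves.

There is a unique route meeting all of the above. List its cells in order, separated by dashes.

(3,1) - (4,1) - (4,2) - (3,2) - (2,2) - (2,1) - (1,1) - (1,2) - (1,3) - (2,3) - (3,3) - (4,3)

The waypoints must appear in the order (4,1), (2,3), with no cell reused.
Route from (3,1): down to (4,1), right to (4,2), 2× up (reaching (2,2)), left to (2,1), up to (1,1), 2× right (reaching (1,3)), 3× down (reaching (4,3)) — 11 moves in all.
Check: order respected (1 at step 1, 2 at step 9); 11 moves as required.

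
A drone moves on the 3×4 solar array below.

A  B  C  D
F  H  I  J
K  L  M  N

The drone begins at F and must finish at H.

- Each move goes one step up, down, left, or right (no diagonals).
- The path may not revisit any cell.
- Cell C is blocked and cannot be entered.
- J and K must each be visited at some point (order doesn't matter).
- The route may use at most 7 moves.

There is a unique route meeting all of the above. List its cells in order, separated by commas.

F, K, L, M, N, J, I, H

The budget equals the shortest possible length, so every move has to be on a shortest route through the required cells.
Route from F: down to K, 3× right (reaching N), up to J, 2× left (reaching H) — 7 moves in all.
Check: all required cells visited; 7 ≤ 7 moves.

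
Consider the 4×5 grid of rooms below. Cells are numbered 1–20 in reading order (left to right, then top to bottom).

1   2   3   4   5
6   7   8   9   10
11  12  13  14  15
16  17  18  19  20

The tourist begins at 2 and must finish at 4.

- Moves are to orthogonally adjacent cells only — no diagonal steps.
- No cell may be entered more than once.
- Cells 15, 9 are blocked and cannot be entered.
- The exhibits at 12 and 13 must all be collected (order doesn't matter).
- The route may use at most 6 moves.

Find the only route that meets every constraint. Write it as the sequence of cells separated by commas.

The budget equals the shortest possible length, so every move has to be on a shortest route through the required cells.
Route from 2: 2× down (reaching 12), right to 13, 2× up (reaching 3), right to 4 — 6 moves in all.
Check: all required cells visited; 6 ≤ 6 moves.

2, 7, 12, 13, 8, 3, 4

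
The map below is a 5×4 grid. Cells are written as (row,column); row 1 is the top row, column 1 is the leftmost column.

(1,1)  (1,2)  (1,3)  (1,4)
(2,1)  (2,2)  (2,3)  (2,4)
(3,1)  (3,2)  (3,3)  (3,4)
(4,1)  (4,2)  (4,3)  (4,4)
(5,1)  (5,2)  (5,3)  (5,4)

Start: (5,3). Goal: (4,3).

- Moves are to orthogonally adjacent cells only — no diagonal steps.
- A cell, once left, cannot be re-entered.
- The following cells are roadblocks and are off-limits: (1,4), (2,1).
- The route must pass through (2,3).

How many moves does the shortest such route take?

7

Any route passes through (2,3) somewhere between (5,3) and (4,3). Summing Manhattan distances along the two legs ((5,3) → (2,3) → (4,3)) gives a lower bound of 3 + 2 = 5 moves.
The shortest route satisfying every rule uses 7 moves: (5,3) → (5,2) → (4,2) → (3,2) → (2,2) → (2,3) → (3,3) → (4,3).
The no-revisit rule (legs can't share cells) pushes the minimum above the 5-move bound; an exhaustive check rules out every length from 5 to 6, leaving 7 as the minimum.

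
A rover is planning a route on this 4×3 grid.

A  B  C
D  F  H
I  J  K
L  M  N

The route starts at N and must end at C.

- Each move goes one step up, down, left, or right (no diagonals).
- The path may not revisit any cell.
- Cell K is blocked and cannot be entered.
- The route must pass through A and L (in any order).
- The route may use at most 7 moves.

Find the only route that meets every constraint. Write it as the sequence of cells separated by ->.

The budget equals the shortest possible length, so every move has to be on a shortest route through the required cells.
Route from N: 2× left (reaching L), 3× up (reaching A), 2× right (reaching C) — 7 moves in all.
Check: all required cells visited; 7 ≤ 7 moves.

N -> M -> L -> I -> D -> A -> B -> C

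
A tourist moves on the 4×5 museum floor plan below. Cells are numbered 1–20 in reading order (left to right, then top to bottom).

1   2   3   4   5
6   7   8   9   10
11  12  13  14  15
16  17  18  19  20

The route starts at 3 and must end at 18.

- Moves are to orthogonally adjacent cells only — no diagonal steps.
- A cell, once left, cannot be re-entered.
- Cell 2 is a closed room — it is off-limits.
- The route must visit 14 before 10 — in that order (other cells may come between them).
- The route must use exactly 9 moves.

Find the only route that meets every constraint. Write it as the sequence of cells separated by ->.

The waypoints must appear in the order 14, 10, with no cell reused.
Route from 3: 2× down (reaching 13), right to 14, up to 9, right to 10, 2× down (reaching 20), 2× left (reaching 18) — 9 moves in all.
Check: order respected (14 at step 3, 10 at step 5); 9 moves as required.

3 -> 8 -> 13 -> 14 -> 9 -> 10 -> 15 -> 20 -> 19 -> 18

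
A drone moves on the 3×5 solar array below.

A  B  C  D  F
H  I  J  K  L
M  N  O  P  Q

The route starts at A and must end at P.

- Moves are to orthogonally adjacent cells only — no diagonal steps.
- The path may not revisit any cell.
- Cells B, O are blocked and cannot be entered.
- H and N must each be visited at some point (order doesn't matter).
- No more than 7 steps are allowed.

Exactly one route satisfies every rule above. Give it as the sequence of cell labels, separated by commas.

Any route must reach H and N and still end at P within 7 moves, so the order of the required stops is forced.
Route from A: down 2 to M, right 1 to N, up 1 to I, right 2 to K, down 1 to P — 7 moves in all.
Check: all required cells visited; 7 ≤ 7 moves.

A, H, M, N, I, J, K, P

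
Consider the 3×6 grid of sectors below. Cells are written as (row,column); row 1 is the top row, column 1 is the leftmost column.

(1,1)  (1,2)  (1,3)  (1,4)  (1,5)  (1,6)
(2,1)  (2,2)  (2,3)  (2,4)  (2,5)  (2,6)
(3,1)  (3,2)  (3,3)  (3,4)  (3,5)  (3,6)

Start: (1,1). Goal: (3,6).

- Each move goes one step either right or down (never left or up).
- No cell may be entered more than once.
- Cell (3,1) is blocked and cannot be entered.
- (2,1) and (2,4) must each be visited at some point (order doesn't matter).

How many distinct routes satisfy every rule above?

3

A right/down-only route from (1,1) to (3,6) makes exactly 2 down-moves and 5 right-moves in some order.
With no other constraints that would be C(7,2) = 21 routes.
A monotone route can only reach the required cells in the order (2,1), (2,4), so split there and multiply the segment counts (each segment already excludes blocked cells): (1,1)→(2,1): 1; (2,1)→(2,4): 1; (2,4)→(3,6): 3; product = 3.
That gives 3 routes.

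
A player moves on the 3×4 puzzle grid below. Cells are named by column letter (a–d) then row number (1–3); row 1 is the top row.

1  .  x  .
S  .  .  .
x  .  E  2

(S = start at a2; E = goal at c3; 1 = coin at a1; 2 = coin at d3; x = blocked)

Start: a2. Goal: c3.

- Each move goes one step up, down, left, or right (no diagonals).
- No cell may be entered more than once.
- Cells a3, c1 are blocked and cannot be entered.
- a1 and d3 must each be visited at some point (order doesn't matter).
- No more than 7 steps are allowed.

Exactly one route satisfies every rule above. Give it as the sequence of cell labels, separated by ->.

The budget equals the shortest possible length, so every move has to be on a shortest route through the required cells.
Route from a2: up 1 to a1, right 1 to b1, down 1 to b2, right 2 to d2, down 1 to d3, left 1 to c3 — 7 moves in all.
Check: all required cells visited; 7 ≤ 7 moves.

a2 -> a1 -> b1 -> b2 -> c2 -> d2 -> d3 -> c3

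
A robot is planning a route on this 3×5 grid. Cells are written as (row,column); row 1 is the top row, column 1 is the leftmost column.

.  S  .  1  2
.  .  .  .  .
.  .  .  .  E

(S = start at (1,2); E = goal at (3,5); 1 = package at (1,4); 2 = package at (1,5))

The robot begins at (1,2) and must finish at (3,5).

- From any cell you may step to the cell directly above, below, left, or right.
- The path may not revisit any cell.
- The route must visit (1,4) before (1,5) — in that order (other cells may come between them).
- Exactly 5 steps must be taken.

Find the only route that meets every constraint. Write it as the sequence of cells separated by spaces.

(1,2) (1,3) (1,4) (1,5) (2,5) (3,5)

The waypoints must appear in the order (1,4), (1,5), with no cell reused.
Route from (1,2): 3× right (reaching (1,5)), 2× down (reaching (3,5)) — 5 moves in all.
Check: order respected (1 at step 2, 2 at step 3); 5 moves as required.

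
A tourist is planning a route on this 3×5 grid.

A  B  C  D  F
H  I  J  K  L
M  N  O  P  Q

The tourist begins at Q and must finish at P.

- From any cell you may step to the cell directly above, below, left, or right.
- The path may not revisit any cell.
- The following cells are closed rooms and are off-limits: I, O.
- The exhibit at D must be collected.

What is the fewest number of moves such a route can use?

Any route passes through D somewhere between Q and P. Summing Manhattan distances along the two legs (Q → D → P) gives a lower bound of 3 + 2 = 5 moves.
A route of 5 moves achieves this: Q → L → F → D → K → P.
Since 5 matches the lower bound, it is optimal.

5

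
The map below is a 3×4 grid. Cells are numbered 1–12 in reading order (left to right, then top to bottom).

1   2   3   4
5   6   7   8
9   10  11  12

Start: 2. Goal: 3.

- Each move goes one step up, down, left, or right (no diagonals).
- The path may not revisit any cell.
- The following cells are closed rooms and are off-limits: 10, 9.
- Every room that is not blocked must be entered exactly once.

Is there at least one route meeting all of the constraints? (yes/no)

One route that works: 2 → 1 → 5 → 6 → 7 → 11 → 12 → 8 → 4 → 3.

yes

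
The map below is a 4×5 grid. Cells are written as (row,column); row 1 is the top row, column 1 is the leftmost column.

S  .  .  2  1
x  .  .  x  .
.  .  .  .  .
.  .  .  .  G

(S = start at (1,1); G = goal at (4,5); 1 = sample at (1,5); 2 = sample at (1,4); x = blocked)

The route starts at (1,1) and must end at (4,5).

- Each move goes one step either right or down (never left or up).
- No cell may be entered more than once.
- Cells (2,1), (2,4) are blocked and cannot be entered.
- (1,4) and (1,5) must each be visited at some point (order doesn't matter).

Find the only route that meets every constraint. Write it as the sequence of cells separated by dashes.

(1,1) - (1,2) - (1,3) - (1,4) - (1,5) - (2,5) - (3,5) - (4,5)

Moves only go right or down, so the column and row indices never decrease.
Route from (1,1): right 4 to (1,5), down 3 to (4,5) — 7 moves in all.
Check: all required cells visited.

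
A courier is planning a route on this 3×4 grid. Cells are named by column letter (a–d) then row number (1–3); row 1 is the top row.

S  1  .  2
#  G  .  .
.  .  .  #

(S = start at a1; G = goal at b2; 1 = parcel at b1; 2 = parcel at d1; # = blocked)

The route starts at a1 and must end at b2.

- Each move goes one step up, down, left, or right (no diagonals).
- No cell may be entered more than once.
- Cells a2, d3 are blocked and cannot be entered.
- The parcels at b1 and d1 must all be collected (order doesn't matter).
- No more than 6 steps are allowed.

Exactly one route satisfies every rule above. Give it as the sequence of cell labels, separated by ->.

a1 -> b1 -> c1 -> d1 -> d2 -> c2 -> b2

Any route must reach b1 and d1 and still end at b2 within 6 moves, so the order of the required stops is forced.
Route from a1: right 3 to d1, down 1 to d2, left 2 to b2 — 6 moves in all.
Check: all required cells visited; 6 ≤ 6 moves.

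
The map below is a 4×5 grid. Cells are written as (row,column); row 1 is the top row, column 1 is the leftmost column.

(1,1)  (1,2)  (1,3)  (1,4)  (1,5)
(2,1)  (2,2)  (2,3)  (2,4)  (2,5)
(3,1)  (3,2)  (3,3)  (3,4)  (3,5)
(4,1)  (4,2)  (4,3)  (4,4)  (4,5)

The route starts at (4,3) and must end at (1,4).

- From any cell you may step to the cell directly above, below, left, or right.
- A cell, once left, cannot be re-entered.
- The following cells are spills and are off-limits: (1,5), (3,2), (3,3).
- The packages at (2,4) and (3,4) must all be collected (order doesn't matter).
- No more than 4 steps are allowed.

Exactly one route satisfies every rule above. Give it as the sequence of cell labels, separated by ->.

Any route must reach (2,4) and (3,4) and still end at (1,4) within 4 moves, so the order of the required stops is forced.
Route from (4,3): right to (4,4), 3× up (reaching (1,4)) — 4 moves in all.
Check: all required cells visited; 4 ≤ 4 moves.

(4,3) -> (4,4) -> (3,4) -> (2,4) -> (1,4)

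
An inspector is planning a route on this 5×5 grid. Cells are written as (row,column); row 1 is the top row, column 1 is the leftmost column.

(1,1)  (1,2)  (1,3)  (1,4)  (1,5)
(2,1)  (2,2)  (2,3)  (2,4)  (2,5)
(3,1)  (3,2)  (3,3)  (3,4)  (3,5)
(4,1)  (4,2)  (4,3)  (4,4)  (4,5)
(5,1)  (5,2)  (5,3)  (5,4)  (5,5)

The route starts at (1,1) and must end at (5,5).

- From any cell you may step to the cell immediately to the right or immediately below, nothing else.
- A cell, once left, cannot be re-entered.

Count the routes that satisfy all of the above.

70

A right/down-only route from (1,1) to (5,5) makes exactly 4 down-moves and 4 right-moves in some order.
With no other constraints that would be C(8,4) = 70 routes.
That gives 70 routes.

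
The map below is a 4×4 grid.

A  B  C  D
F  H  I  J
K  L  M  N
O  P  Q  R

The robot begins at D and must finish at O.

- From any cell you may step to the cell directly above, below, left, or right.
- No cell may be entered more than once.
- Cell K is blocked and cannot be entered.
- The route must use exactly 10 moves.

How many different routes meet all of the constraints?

Need simple routes of exactly 10 moves from D to O (Manhattan distance 6, so 2 moves are spent on a detour and 2 undoing it).
Branch systematically from the start, pruning whenever the remaining move budget drops below the Manhattan distance to O or differs from it in parity. Grouping the completions by first move — via J: 5; via C: 10 — and summing: 5 + 10 = 15.
That gives 15 routes.

15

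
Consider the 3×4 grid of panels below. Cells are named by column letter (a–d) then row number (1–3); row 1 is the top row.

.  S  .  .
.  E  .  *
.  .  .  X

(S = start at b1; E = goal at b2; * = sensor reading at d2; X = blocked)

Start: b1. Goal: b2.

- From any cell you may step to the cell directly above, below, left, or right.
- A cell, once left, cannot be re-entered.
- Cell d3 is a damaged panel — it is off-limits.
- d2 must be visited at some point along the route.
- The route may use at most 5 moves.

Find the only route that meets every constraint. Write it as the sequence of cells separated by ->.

b1 -> c1 -> d1 -> d2 -> c2 -> b2

The 5-move cap with required stops at d2 leaves no slack for detours.
Route from b1: 2× right (reaching d1), down to d2, 2× left (reaching b2) — 5 moves in all.
Check: all required cells visited; 5 ≤ 5 moves.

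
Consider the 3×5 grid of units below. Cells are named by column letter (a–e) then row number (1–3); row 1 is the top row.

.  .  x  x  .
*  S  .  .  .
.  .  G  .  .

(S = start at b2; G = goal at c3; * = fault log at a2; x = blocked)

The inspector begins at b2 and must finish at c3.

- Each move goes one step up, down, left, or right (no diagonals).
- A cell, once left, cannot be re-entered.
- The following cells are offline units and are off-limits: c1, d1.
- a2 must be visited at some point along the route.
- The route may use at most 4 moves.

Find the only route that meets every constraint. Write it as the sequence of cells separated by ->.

The budget equals the shortest possible length, so every move has to be on a shortest route through the required cells.
Route from b2: left 1 to a2, down 1 to a3, right 2 to c3 — 4 moves in all.
Check: all required cells visited; 4 ≤ 4 moves.

b2 -> a2 -> a3 -> b3 -> c3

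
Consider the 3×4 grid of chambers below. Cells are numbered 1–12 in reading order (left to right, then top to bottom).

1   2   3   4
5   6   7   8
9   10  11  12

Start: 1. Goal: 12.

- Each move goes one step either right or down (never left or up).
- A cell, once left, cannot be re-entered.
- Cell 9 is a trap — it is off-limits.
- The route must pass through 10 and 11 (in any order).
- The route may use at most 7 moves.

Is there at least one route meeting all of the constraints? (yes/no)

yes

One route that works: 1 → 5 → 6 → 10 → 11 → 12.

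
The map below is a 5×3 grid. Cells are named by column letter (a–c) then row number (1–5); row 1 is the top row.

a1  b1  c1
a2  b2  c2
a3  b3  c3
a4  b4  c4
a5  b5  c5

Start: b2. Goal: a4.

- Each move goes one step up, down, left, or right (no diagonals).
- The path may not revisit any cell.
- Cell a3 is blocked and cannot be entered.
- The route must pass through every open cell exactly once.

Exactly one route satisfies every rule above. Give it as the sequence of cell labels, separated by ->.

b2 -> a2 -> a1 -> b1 -> c1 -> c2 -> c3 -> b3 -> b4 -> c4 -> c5 -> b5 -> a5 -> a4

Need to visit all 14 open cells exactly once, starting at b2 and ending at a4.
Cell a1 has only two open neighbours (a2 and b1), so the path must pass straight through it: one of those is the cell it's entered from and the other is where it exits.
Route from b2: left 1 to a2, up 1 to a1, right 2 to c1, down 2 to c3, left 1 to b3, down 1 to b4, right 1 to c4, down 1 to c5, left 2 to a5, up 1 to a4 — 13 moves in all.
Check: all 14 open cells covered.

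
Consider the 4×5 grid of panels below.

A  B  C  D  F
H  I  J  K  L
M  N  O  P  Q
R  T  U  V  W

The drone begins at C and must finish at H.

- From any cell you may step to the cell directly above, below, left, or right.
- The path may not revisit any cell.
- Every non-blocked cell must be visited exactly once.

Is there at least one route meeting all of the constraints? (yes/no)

One route that works: C → J → O → P → K → D → F → L → Q → W → V → U → T → R → M → N → I → B → A → H.

yes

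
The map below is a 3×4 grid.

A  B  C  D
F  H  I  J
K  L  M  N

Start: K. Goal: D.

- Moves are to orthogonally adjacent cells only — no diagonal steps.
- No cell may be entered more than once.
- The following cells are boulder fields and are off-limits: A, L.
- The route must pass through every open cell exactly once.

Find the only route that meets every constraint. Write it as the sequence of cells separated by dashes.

Need to visit all 10 open cells exactly once, starting at K and ending at D.
Cell F has only two open neighbours (K and H), so the path must pass straight through it: one of those is the cell it's entered from and the other is where it exits.
Route from K: up to F, right to H, up to B, right to C, 2× down (reaching M), right to N, 2× up (reaching D) — 9 moves in all.
Check: all 10 open cells covered.

K - F - H - B - C - I - M - N - J - D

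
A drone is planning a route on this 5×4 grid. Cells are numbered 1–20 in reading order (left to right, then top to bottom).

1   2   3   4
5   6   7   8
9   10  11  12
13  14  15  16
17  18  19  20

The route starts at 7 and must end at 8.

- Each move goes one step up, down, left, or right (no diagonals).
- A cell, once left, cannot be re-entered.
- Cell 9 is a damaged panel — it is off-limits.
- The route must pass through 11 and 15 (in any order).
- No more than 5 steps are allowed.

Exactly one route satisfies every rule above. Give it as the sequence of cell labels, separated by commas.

7, 11, 15, 16, 12, 8

The 5-move cap with required stops at 11, 15 leaves no slack for detours.
Route from 7: down 2 to 15, right 1 to 16, up 2 to 8 — 5 moves in all.
Check: all required cells visited; 5 ≤ 5 moves.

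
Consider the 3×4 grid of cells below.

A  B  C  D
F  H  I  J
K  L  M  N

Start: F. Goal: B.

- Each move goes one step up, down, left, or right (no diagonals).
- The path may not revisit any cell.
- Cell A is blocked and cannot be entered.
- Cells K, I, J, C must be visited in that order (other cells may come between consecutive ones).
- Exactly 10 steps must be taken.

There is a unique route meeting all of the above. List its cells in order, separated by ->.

The waypoints must appear in the order K, I, J, C, with no cell reused.
Route from F: down to K, right to L, up to H, right to I, down to M, right to N, 2× up (reaching D), 2× left (reaching B) — 10 moves in all.
Check: order respected (K at step 1, I at step 4, J at step 7, C at step 9); 10 moves as required.

F -> K -> L -> H -> I -> M -> N -> J -> D -> C -> B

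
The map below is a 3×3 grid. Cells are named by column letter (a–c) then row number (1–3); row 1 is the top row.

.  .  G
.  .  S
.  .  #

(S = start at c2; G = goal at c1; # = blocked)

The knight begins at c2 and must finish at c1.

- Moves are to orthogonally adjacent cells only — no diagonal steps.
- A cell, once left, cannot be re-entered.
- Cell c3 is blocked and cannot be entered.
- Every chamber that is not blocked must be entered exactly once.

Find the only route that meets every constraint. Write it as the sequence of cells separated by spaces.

Need to visit all 8 open cells exactly once, starting at c2 and ending at c1.
Cell b3 has only two open neighbours (b2 and a3), so the path must pass straight through it: one of those is the cell it's entered from and the other is where it exits.
Route from c2: left 1 to b2, down 1 to b3, left 1 to a3, up 2 to a1, right 2 to c1 — 7 moves in all.
Check: all 8 open cells covered.

c2 b2 b3 a3 a2 a1 b1 c1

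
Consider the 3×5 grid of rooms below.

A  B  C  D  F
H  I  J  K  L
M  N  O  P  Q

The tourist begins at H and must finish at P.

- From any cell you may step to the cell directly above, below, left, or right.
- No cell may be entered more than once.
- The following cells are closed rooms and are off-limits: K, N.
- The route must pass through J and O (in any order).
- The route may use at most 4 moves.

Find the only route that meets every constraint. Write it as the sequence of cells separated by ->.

Any route must reach J and O and still end at P within 4 moves, so the order of the required stops is forced.
Route from H: right 2 to J, down 1 to O, right 1 to P — 4 moves in all.
Check: all required cells visited; 4 ≤ 4 moves.

H -> I -> J -> O -> P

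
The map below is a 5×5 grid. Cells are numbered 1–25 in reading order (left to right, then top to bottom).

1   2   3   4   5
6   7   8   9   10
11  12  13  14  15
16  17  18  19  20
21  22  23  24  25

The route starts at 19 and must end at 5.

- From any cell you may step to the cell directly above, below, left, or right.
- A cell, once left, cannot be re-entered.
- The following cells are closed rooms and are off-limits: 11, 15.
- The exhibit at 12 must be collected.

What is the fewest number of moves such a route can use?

8

Any route passes through 12 somewhere between 19 and 5. Summing Manhattan distances along the two legs (19 → 12 → 5) gives a lower bound of 3 + 5 = 8 moves.
A route of 8 moves achieves this: 19 → 14 → 13 → 12 → 7 → 2 → 3 → 4 → 5.
Since 8 matches the lower bound, it is optimal.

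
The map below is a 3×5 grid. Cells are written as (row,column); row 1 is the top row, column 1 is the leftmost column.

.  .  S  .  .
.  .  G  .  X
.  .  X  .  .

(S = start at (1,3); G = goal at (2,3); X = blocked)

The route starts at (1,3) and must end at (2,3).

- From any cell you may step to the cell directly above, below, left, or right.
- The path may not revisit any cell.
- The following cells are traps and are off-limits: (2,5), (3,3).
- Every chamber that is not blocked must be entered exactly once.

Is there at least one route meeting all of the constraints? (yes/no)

Cell (1,5) has only one open neighbour but is neither the start nor the goal, so a Hamiltonian route would have to both enter and leave it through the same neighbour — impossible without revisiting.

no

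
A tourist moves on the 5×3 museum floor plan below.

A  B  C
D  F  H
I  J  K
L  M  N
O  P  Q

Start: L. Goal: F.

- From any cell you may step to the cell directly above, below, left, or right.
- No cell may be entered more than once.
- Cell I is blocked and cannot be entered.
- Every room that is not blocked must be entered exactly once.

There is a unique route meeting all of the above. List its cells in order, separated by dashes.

L - O - P - Q - N - M - J - K - H - C - B - A - D - F

Need to visit all 14 open cells exactly once, starting at L and ending at F.
Route from L: down 1 to O, right 2 to Q, up 1 to N, left 1 to M, up 1 to J, right 1 to K, up 2 to C, left 2 to A, down 1 to D, right 1 to F — 13 moves in all.
Check: all 14 open cells covered.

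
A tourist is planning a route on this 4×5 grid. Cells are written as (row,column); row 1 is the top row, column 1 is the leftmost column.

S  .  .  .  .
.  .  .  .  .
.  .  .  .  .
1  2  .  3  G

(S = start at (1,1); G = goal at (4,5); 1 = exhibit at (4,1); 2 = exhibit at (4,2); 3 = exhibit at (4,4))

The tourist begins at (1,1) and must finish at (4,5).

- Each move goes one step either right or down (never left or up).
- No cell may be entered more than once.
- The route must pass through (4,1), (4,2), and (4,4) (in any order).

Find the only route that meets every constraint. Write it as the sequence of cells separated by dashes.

(1,1) - (2,1) - (3,1) - (4,1) - (4,2) - (4,3) - (4,4) - (4,5)

Moves only go right or down, so the column and row indices never decrease.
Route from (1,1): down 3 to (4,1), right 4 to (4,5) — 7 moves in all.
Check: all required cells visited.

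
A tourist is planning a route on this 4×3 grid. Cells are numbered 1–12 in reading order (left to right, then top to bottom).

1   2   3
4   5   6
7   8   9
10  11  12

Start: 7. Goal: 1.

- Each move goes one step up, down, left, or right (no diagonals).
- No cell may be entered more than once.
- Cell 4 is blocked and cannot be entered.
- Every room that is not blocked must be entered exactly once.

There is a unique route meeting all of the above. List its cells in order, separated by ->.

7 -> 10 -> 11 -> 12 -> 9 -> 8 -> 5 -> 6 -> 3 -> 2 -> 1

Need to visit all 11 open cells exactly once, starting at 7 and ending at 1.
Route from 7: down to 10, 2× right (reaching 12), up to 9, left to 8, up to 5, right to 6, up to 3, 2× left (reaching 1) — 10 moves in all.
Check: all 11 open cells covered.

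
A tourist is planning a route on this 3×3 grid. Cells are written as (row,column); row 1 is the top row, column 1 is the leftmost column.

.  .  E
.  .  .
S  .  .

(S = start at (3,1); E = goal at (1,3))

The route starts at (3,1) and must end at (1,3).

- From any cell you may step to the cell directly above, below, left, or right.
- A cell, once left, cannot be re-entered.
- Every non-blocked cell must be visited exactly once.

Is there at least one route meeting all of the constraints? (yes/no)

yes

One route that works: (3,1) → (2,1) → (1,1) → (1,2) → (2,2) → (3,2) → (3,3) → (2,3) → (1,3).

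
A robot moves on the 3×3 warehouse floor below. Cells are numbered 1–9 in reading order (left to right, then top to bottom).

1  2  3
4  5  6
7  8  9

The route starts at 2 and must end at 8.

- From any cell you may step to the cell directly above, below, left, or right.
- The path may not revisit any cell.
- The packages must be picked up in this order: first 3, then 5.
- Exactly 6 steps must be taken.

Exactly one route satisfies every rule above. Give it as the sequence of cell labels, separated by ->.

The waypoints must appear in the order 3, 5, with no cell reused.
Route from 2: right to 3, down to 6, 2× left (reaching 4), down to 7, right to 8 — 6 moves in all.
Check: order respected (3 at step 1, 5 at step 3); 6 moves as required.

2 -> 3 -> 6 -> 5 -> 4 -> 7 -> 8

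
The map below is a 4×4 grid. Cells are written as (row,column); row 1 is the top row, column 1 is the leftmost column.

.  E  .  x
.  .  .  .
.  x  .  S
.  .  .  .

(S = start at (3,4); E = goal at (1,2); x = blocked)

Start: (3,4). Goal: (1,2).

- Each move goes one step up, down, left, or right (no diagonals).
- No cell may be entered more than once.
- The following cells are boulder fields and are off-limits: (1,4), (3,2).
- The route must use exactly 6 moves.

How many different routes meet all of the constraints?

Need simple routes of exactly 6 moves from (3,4) to (1,2) (Manhattan distance 4, so 1 moves are spent on a detour and 1 undoing it).
Enumerating: (3,4) (2,4) (2,3) (2,2) (2,1) (1,1) (1,2) | (3,4) (4,4) (4,3) (3,3) (2,3) (1,3) (1,2) | (3,4) (4,4) (4,3) (3,3) (2,3) (2,2) (1,2) | (3,4) (3,3) (2,3) (2,2) (2,1) (1,1) (1,2).
That gives 4 routes.

4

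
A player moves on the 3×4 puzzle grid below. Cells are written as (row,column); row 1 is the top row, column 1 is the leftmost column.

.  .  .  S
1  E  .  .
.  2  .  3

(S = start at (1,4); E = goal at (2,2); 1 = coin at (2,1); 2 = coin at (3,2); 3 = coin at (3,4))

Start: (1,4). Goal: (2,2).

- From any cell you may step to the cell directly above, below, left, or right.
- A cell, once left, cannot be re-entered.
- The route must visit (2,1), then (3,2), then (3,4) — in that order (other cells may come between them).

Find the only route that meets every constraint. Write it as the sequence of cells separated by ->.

(1,4) -> (1,3) -> (1,2) -> (1,1) -> (2,1) -> (3,1) -> (3,2) -> (3,3) -> (3,4) -> (2,4) -> (2,3) -> (2,2)

The waypoints must appear in the order (2,1), (3,2), (3,4), with no cell reused.
Route from (1,4): left 3 to (1,1), down 2 to (3,1), right 3 to (3,4), up 1 to (2,4), left 2 to (2,2) — 11 moves in all.
Check: order respected (1 at step 4, 2 at step 6, 3 at step 8).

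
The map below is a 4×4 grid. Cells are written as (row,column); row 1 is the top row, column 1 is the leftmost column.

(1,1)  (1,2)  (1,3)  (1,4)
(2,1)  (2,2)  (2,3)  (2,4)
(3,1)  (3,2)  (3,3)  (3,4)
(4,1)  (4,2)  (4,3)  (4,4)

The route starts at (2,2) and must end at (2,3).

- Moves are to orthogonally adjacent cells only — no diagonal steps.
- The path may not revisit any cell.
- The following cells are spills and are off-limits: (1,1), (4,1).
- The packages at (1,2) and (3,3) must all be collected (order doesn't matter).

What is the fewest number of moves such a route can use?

7

Any route passes through (1,2) and (3,3) in some order between (2,2) and (2,3). Summing Manhattan distances along each leg and taking the cheapest ordering ((2,2) → (1,2) → (3,3) → (2,3)) gives a lower bound of 1 + 3 + 1 = 5 moves.
The shortest route satisfying every rule uses 7 moves: (2,2) → (1,2) → (1,3) → (1,4) → (2,4) → (3,4) → (3,3) → (2,3).
The bound of 5 isn't tight here; checking systematically, no route of length 5 through 6 satisfies every constraint, so 7 is the minimum.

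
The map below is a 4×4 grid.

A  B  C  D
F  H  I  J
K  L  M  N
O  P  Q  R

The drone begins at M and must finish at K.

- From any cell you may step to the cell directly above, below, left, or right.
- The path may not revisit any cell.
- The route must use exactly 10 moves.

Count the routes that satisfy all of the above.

27

Need simple routes of exactly 10 moves from M to K (Manhattan distance 2, so 4 moves are spent on a detour and 4 undoing it).
Branch systematically from the start, pruning whenever the remaining move budget drops below the Manhattan distance to K or differs from it in parity. Grouping the completions by first move — via I: 6; via Q: 11; via L: 3; via N: 7 — and summing: 6 + 11 + 3 + 7 = 27.
That gives 27 routes.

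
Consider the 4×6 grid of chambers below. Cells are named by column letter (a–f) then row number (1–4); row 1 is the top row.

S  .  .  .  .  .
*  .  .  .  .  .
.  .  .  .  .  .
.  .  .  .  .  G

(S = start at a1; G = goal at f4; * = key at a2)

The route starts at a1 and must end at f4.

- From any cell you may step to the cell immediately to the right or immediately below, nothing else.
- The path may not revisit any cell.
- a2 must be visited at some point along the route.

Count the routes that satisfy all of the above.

A right/down-only route from a1 to f4 makes exactly 3 down-moves and 5 right-moves in some order.
With no other constraints that would be C(8,3) = 56 routes.
Split at a2 and multiply the segment counts: a1→a2: 1; a2→f4: 21; product = 21.
That gives 21 routes.

21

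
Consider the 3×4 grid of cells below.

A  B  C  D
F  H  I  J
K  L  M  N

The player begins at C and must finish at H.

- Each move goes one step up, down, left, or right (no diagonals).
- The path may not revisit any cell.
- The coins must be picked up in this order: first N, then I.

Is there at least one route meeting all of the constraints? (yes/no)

yes

One route that works: C → D → J → N → M → I → H.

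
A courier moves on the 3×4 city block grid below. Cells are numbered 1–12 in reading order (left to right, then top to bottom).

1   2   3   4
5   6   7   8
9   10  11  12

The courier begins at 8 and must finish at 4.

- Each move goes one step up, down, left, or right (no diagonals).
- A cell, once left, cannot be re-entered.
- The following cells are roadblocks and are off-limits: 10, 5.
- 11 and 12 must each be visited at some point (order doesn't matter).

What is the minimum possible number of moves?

Any route passes through 11 and 12 in some order between 8 and 4. Summing Manhattan distances along each leg and taking the cheapest ordering (8 → 12 → 11 → 4) gives a lower bound of 1 + 1 + 3 = 5 moves.
A route of 5 moves achieves this: 8 → 12 → 11 → 7 → 3 → 4.
Since 5 matches the lower bound, it is optimal.

5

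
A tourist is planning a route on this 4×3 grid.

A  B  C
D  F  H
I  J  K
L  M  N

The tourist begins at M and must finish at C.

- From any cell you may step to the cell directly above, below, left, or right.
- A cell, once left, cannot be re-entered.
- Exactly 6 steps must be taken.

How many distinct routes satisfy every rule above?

Need simple routes of exactly 6 moves from M to C (Manhattan distance 4, so 1 moves are spent on a detour and 1 undoing it).
Branch systematically from the start, pruning whenever the remaining move budget drops below the Manhattan distance to C or differs from it in parity. Grouping the completions by first move — via J: 5; via L: 6; via N: 3 — and summing: 5 + 6 + 3 = 14.
That gives 14 routes.

14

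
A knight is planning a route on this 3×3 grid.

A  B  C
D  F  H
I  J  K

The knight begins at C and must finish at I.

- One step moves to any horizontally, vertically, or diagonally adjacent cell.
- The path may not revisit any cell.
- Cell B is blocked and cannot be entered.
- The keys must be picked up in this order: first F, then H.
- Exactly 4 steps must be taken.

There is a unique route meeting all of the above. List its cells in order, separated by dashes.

C - F - H - J - I

The waypoints must appear in the order F, H, with no cell reused.
Route from C: down-left 1 to F, right 1 to H, down-left 1 to J, left 1 to I — 4 moves in all.
Check: order respected (F at step 1, H at step 2); 4 moves as required.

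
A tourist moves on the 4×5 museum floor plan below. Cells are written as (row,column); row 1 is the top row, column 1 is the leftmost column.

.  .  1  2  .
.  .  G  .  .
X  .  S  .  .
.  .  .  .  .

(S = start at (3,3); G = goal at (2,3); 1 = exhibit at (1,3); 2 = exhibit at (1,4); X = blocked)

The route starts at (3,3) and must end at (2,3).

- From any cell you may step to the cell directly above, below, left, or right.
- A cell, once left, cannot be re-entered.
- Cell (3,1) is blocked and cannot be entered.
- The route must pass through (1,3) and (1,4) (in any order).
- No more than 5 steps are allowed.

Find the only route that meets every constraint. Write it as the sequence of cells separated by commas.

(3,3), (3,4), (2,4), (1,4), (1,3), (2,3)

The 5-move cap with required stops at (1,3), (1,4) leaves no slack for detours.
Route from (3,3): right to (3,4), 2× up (reaching (1,4)), left to (1,3), down to (2,3) — 5 moves in all.
Check: all required cells visited; 5 ≤ 5 moves.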